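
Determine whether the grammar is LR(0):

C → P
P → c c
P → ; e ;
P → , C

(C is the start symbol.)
Augment with C' → C and build the canonical LR(0) collection (I0 = CLOSURE({[C' → . C]}), then GOTO on every symbol after a dot until no new states appear). It has 10 states:
  I0: { [C → . P], [C' → . C], [P → . , C], [P → . ; e ;], [P → . c c] }  — shift
  I1: { [C → . P], [P → , . C], [P → . , C], [P → . ; e ;], [P → . c c] }  — shift
  I2: { [P → ; . e ;] }  — shift
  I3: { [C' → C .] }  — accept
  I4: { [C → P .] }  — reduce
  I5: { [P → c . c] }  — shift
  I6: { [P → c c .] }  — reduce
  I7: { [P → ; e . ;] }  — shift
  I8: { [P → ; e ; .] }  — reduce
  I9: { [P → , C .] }  — reduce

Every state is either a pure shift/goto state or contains exactly one complete item and nothing to shift — no conflicts. The grammar is LR(0).

Answer: Yes, the grammar is LR(0)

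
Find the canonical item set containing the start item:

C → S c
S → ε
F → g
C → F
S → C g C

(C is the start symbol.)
First, augment the grammar with C' → C
I₀ = CLOSURE({ [C' → . C] }):
  [C' → . C] has the dot before C: add [C → . S c], [C → . F]
  [C → . S c] has the dot before S: add [S → .], [S → . C g C]
  [C → . F] has the dot before F: add [F → . g]
No further items can be added.

I₀ = { [C → . F], [C → . S c], [C' → . C], [F → . g], [S → . C g C], [S → .] }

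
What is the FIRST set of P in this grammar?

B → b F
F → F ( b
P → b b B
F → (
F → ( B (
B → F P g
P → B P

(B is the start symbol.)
FIRST sets of the other non-terminals involved (by the same procedure, iterated to a fixed point):
  FIRST(B) = { '(', 'b' }

From P → b b B:
  - b is a terminal: add 'b' and stop
From P → B P:
  - B is a non-terminal: add FIRST(B) \ {ε} = { '(', 'b' }
    B is not nullable, so stop

Collecting: FIRST(P) = { '(', 'b' }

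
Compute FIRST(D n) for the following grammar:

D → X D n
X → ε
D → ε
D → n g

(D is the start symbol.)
{ 'n' }

FIRST sets of the non-terminals involved (from the grammar, by fixed-point iteration):
  FIRST(D) = { 'n', ε }

To compute FIRST(D n), process the symbols left to right:
Symbol D is a non-terminal. Add FIRST(D) \ {ε} = { 'n' }
D is nullable (ε ∈ FIRST(D)), continue to the next symbol.
Symbol n is a terminal. Add 'n' and stop.
FIRST(D n) = { 'n' }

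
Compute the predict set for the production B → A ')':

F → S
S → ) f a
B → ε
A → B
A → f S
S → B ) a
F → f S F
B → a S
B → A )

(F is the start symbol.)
PREDICT(B → A ')') = (FIRST(RHS) \ {ε}) ∪ (FOLLOW(B) if ε ∈ FIRST(RHS), i.e. RHS ⇒* ε)
FIRST(A) = { ')', 'a', 'f', ε }
FIRST(A ')') = { ')', 'a', 'f' }
ε ∉ FIRST(A ')'), so FOLLOW(B) is not added.
PREDICT(B → A ')') = { ')', 'a', 'f' }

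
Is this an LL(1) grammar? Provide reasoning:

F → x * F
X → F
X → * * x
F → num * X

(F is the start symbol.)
Yes, the grammar is LL(1).

Relevant sets:
  FIRST(F) = { 'num', 'x' }

For F:
  PREDICT(F → x '*' F) = { 'x' }
  PREDICT(F → num '*' X) = { 'num' }
For X:
  PREDICT(X → F) = { 'num', 'x' }
  PREDICT(X → '*' '*' x) = { '*' }

All predict sets are disjoint. The grammar IS LL(1).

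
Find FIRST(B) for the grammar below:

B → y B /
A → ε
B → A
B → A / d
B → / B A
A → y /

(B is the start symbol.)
To compute FIRST(B), examine every production with B on the left-hand side, reading each right-hand side left to right until a non-nullable symbol is reached.

FIRST sets of the other non-terminals involved (by the same procedure, iterated to a fixed point):
  FIRST(A) = { 'y', ε }

From B → y B /:
  - y is a terminal: add 'y' and stop
From B → A:
  - A is a non-terminal: add FIRST(A) \ {ε} = { 'y' }
    A is nullable and nothing follows, so the whole right-hand side can vanish: ε ∈ FIRST(B)
From B → A / d:
  - A is a non-terminal: add FIRST(A) \ {ε} = { 'y' }
    A is nullable, so continue to the next symbol
  - '/' is a terminal: add '/' and stop
From B → / B A:
  - '/' is a terminal: add '/' and stop

Collecting: FIRST(B) = { '/', 'y', ε }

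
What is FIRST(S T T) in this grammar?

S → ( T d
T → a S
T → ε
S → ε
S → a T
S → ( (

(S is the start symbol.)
FIRST sets of the non-terminals involved (from the grammar, by fixed-point iteration):
  FIRST(S) = { '(', 'a', ε }
  FIRST(T) = { 'a', ε }

To compute FIRST(S T T), process the symbols left to right:
Symbol S is a non-terminal. Add FIRST(S) \ {ε} = { '(', 'a' }
S is nullable (ε ∈ FIRST(S)), continue to the next symbol.
Symbol T is a non-terminal. Add FIRST(T) \ {ε} = { 'a' }
T is nullable (ε ∈ FIRST(T)), continue to the next symbol.
Symbol T is a non-terminal. Add FIRST(T) \ {ε} = { 'a' }
T is nullable (ε ∈ FIRST(T)), continue to the next symbol.
All symbols are nullable, so ε is in the result.
FIRST(S T T) = { '(', 'a', ε }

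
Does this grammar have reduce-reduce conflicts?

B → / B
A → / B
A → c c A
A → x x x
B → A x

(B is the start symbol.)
Augment with B' → B and build the canonical LR(0) collection (I0 = CLOSURE({[B' → . B]}), then GOTO on every symbol after a dot until no new states appear). It has 14 states:
  I0: { [A → . / B], [A → . c c A], [A → . x x x], [B → . / B], [B → . A x], [B' → . B] }  — shift
  I1: { [A → . / B], [A → . c c A], [A → . x x x], [A → / . B], [B → . / B], [B → . A x], [B → / . B] }  — shift
  I2: { [B → A . x] }  — shift
  I3: { [B' → B .] }  — accept
  I4: { [A → c . c A] }  — shift
  I5: { [A → x . x x] }  — shift
  I6: { [A → x x . x] }  — shift
  I7: { [A → x x x .] }  — reduce
  I8: { [A → . / B], [A → . c c A], [A → . x x x], [A → c c . A] }  — shift
  I9: { [A → . / B], [A → . c c A], [A → . x x x], [A → / . B], [B → . / B], [B → . A x] }  — shift
  I10: { [A → c c A .] }  — reduce
  I11: { [A → / B .] }  — reduce
  I12: { [B → A x .] }  — reduce
  I13: { [A → / B .], [B → / B .] }  — 2 reduces

I13 contains complete items [A → / B .], [B → / B .] — reduce-reduce conflict.

Answer: Yes — I13: [A → / B .] vs [B → / B .]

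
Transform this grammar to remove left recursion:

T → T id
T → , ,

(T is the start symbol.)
T → , , T'
T' → id T'
T' → ε

T is directly left-recursive. The standard transformation for
  A → A α₁ | ... | A α_m | β₁ | ... | β_n
is
  A  → β₁ A' | ... | β_n A'
  A' → α₁ A' | ... | α_m A' | ε

T → , , becomes T → , , T'
T → T id becomes T' → id T'
Add T' → ε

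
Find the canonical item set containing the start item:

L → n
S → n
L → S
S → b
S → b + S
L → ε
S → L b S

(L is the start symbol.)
First, augment the grammar with L' → L
I₀ = CLOSURE({ [L' → . L] }):
  [L' → . L] has the dot before L: add [L → . n], [L → . S], [L → .]
  [L → . S] has the dot before S: add [S → . n], [S → . b], [S → . b + S], [S → . L b S]
No further items can be added.

I₀ = { [L → . S], [L → . n], [L → .], [L' → . L], [S → . L b S], [S → . b + S], [S → . b], [S → . n] }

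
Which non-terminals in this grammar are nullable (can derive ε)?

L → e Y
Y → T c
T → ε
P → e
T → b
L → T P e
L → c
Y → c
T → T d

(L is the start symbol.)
A non-terminal is nullable if it can derive ε (the empty string): either it has an ε-production, or it has a production whose right-hand side consists entirely of nullable non-terminals.

ε-productions: T → ε
So T is immediately nullable.
No further non-terminal can be added: every production for the remaining non-terminals contains a terminal or a non-nullable non-terminal.
Nullable = { 'T' }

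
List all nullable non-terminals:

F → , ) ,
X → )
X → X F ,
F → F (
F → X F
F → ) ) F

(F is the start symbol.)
None

A non-terminal is nullable if it can derive ε (the empty string): either it has an ε-production, or it has a production whose right-hand side consists entirely of nullable non-terminals.

There are no ε-productions, so no non-terminal can derive ε.
No non-terminals are nullable.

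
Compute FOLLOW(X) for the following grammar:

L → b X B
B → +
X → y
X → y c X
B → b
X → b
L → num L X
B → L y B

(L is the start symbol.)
To compute FOLLOW(X), find every occurrence of X on a right-hand side N → α X β: add FIRST(β) \ {ε}, and if β is empty or nullable also add FOLLOW(N). Iterate to a fixed point.

In L → b X B: X is followed by B, add FIRST(B) \ {ε} = { '+', 'b', 'num' }
In X → y c X: X is at the end; this adds FOLLOW(X) to itself — nothing new
In L → num L X: X is at the end, add FOLLOW(L)

The FOLLOW sets referred to above (computed the same way, to a fixed point):
  FOLLOW(L) = { $, 'b', 'y' }

Taking the union: FOLLOW(X) = { $, '+', 'b', 'num', 'y' }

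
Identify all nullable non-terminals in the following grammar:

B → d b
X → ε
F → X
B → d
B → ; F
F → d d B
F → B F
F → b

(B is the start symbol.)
{ 'F', 'X' }

ε-productions: X → ε
So X is immediately nullable.
F → X: every symbol on the right is nullable, so F is nullable too.
No further non-terminal can be added: every production for the remaining non-terminals contains a terminal or a non-nullable non-terminal.
Nullable = { 'F', 'X' }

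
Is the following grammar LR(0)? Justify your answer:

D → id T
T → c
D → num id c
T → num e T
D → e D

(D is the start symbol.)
Yes, the grammar is LR(0)

Augment with D' → D and build the canonical LR(0) collection (I0 = CLOSURE({[D' → . D]}), then GOTO on every symbol after a dot until no new states appear). It has 13 states:
  I0: { [D → . e D], [D → . id T], [D → . num id c], [D' → . D] }  — shift
  I1: { [D' → D .] }  — accept
  I2: { [D → . e D], [D → . id T], [D → . num id c], [D → e . D] }  — shift
  I3: { [D → id . T], [T → . c], [T → . num e T] }  — shift
  I4: { [D → num . id c] }  — shift
  I5: { [D → num id . c] }  — shift
  I6: { [D → num id c .] }  — reduce
  I7: { [D → id T .] }  — reduce
  I8: { [T → c .] }  — reduce
  I9: { [T → num . e T] }  — shift
  I10: { [T → . c], [T → . num e T], [T → num e . T] }  — shift
  I11: { [T → num e T .] }  — reduce
  I12: { [D → e D .] }  — reduce

Every state is either a pure shift/goto state or contains exactly one complete item and nothing to shift — no conflicts. The grammar is LR(0).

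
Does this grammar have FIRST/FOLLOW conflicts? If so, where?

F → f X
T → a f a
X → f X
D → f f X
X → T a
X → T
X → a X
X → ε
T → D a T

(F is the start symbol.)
Yes. X → T a with FOLLOW(X) on { 'a' }; X → T with FOLLOW(X) on { 'a' }; X → a X with FOLLOW(X) on { 'a' }

Nullable non-terminals: X.
FIRST sets used below: FIRST(T) = { 'a', 'f' }

X: nullable alternative(s) X → ε; FOLLOW(X) = { $, 'a' }
  X → f X: FIRST \ {ε} = { 'f' } — disjoint from FOLLOW(X)
  X → T a: FIRST \ {ε} = { 'a', 'f' } — overlaps FOLLOW(X) on { 'a' }: CONFLICT
  X → T: FIRST \ {ε} = { 'a', 'f' } — overlaps FOLLOW(X) on { 'a' }: CONFLICT
  X → a X: FIRST \ {ε} = { 'a' } — overlaps FOLLOW(X) on { 'a' }: CONFLICT
  X → ε: FIRST \ {ε} = { } — this is the only nullable alternative, skip

D, F, T have no nullable alternative, so no FIRST/FOLLOW check is needed there.

So the grammar has 3 FIRST/FOLLOW conflicts (marked CONFLICT above).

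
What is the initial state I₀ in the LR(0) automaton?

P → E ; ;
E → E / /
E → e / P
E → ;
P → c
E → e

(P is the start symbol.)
{ [E → . ;], [E → . E / /], [E → . e / P], [E → . e], [P → . E ; ;], [P → . c], [P' → . P] }

First, augment the grammar with P' → P
I₀ = CLOSURE({ [P' → . P] }):
  [P' → . P] has the dot before P: add [P → . E ; ;], [P → . c]
  [P → . E ; ;] has the dot before E: add [E → . E / /], [E → . e / P], [E → . ;], [E → . e]
No further items can be added.

I₀ = { [E → . ;], [E → . E / /], [E → . e / P], [E → . e], [P → . E ; ;], [P → . c], [P' → . P] }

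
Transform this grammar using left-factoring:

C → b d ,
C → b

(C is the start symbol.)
Left-factoring transforms A → αβ₁ | αβ₂ into A → αA' and A' → β₁ | β₂
(α is the longest common prefix among the alternatives). Repeat until
no nonterminal has two alternatives with a common prefix.

Round 1: C has alternatives sharing prefix 'b'. Introduce C': C → b C'
  Add: C' → d ,
  Add: C' → ε

No remaining common prefixes — done.

Resulting grammar:
C → b C'
C' → d ,
C' → ε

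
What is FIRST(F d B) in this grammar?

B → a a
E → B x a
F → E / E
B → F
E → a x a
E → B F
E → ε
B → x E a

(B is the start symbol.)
{ '/', 'a', 'x' }

FIRST sets of the non-terminals involved (from the grammar, by fixed-point iteration):
  FIRST(F) = { '/', 'a', 'x' }

To compute FIRST(F d B), process the symbols left to right:
Symbol F is a non-terminal. Add FIRST(F) \ {ε} = { '/', 'a', 'x' }
F is not nullable (ε ∉ FIRST(F)), so stop here.
FIRST(F d B) = { '/', 'a', 'x' }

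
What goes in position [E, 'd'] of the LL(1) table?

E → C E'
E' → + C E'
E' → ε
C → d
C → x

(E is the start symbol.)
To find M[E, 'd'], we find productions for E where 'd' is in the predict set (PREDICT(N → α) = (FIRST(α) \ {ε}) ∪ (FOLLOW(N) if α ⇒* ε)).

Relevant sets:
  FIRST(C) = { 'd', 'x' }

E → C E': PREDICT = { 'd', 'x' }
  'd' is in predict set, so this production goes in M[E, 'd']

M[E, 'd'] = E → C E'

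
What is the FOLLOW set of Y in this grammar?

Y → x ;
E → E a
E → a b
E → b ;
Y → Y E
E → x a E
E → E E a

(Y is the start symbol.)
Y is the start symbol, so $ ∈ FOLLOW(Y).
In Y → Y E: Y is followed by E, add FIRST(E) \ {ε} = { 'a', 'b', 'x' }

Taking the union: FOLLOW(Y) = { $, 'a', 'b', 'x' }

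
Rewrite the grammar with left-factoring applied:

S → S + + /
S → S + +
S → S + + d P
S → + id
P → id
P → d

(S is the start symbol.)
Left-factoring transforms A → αβ₁ | αβ₂ into A → αA' and A' → β₁ | β₂
(α is the longest common prefix among the alternatives). Repeat until
no nonterminal has two alternatives with a common prefix.

Round 1: S has alternatives sharing prefix 'S + +'. Introduce S': S → S + + S'
  Add: S' → /
  Add: S' → ε
  Add: S' → d P

No remaining common prefixes — done.

Resulting grammar:
S → S + + S'
S' → /
S' → ε
S' → d P
S → + id
P → id
P → d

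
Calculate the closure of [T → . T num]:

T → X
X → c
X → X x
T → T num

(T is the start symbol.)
Start with: [T → . T num]
  [T → . T num] has the dot before T: add [T → . X]
  [T → . X] has the dot before X: add [X → . c], [X → . X x]
No further items can be added.

CLOSURE = { [T → . T num], [T → . X], [X → . X x], [X → . c] }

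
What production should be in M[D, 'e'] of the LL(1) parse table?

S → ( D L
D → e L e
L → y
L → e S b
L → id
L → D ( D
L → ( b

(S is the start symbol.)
To find M[D, 'e'], we find productions for D where 'e' is in the predict set (PREDICT(N → α) = (FIRST(α) \ {ε}) ∪ (FOLLOW(N) if α ⇒* ε)).

D → e L e: PREDICT = { 'e' }
  'e' is in predict set, so this production goes in M[D, 'e']

M[D, 'e'] = D → e L e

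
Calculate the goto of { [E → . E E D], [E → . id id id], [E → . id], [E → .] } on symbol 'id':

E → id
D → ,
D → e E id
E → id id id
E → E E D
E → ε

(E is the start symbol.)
{ [E → id . id id], [E → id .] }

GOTO(I, 'id') = CLOSURE({ [A → αX.β] : [A → α.Xβ] ∈ I, X = 'id' })

Items with dot before 'id', with the dot advanced:
  [E → . id] → [E → id .]
  [E → . id id id] → [E → id . id id]
Closure adds nothing (no advanced item has the dot before a non-terminal).

GOTO = { [E → id . id id], [E → id .] }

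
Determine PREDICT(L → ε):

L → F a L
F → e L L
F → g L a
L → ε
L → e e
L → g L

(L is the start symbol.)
PREDICT(L → ε) = (FIRST(RHS) \ {ε}) ∪ (FOLLOW(L) if ε ∈ FIRST(RHS), i.e. RHS ⇒* ε)
The right-hand side is ε (FIRST(ε) = { ε }), so the predict set is FOLLOW(L) = { $, 'a', 'e', 'g' }
PREDICT(L → ε) = { $, 'a', 'e', 'g' }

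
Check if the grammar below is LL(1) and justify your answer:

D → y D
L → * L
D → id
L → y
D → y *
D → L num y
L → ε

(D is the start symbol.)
No. Predict set conflict for D: { 'y' }

A grammar is LL(1) if for each non-terminal N with multiple productions, the predict sets of those productions are pairwise disjoint, where PREDICT(N → α) = (FIRST(α) \ {ε}) ∪ (FOLLOW(N) if α ⇒* ε).

Relevant sets:
  FIRST(L) = { '*', 'y', ε }
  FOLLOW(L) = { 'num' }

For D:
  PREDICT(D → y D) = { 'y' }
  PREDICT(D → id) = { 'id' }
  PREDICT(D → y '*') = { 'y' }
  PREDICT(D → L num y) = { '*', 'num', 'y' }
For L:
  PREDICT(L → '*' L) = { '*' }
  PREDICT(L → y) = { 'y' }
  PREDICT(L → ε) = { 'num' }

Conflict found: Predict set conflict for D: { 'y' }
The grammar is NOT LL(1).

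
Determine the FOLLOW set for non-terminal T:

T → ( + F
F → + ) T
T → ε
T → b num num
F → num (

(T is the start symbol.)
To compute FOLLOW(T), find every occurrence of T on a right-hand side N → α T β: add FIRST(β) \ {ε}, and if β is empty or nullable also add FOLLOW(N). Iterate to a fixed point.

T is the start symbol, so $ ∈ FOLLOW(T).
In F → + ) T: T is at the end, add FOLLOW(F)

The FOLLOW sets referred to above (computed the same way, to a fixed point):
  FOLLOW(F) = { $ }

Taking the union: FOLLOW(T) = { $ }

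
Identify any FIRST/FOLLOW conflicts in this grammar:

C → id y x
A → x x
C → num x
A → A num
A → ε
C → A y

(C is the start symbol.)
Yes. A → A num with FOLLOW(A) on { 'num' }

Nullable non-terminals: A.
FIRST sets used below: FIRST(A) = { 'num', 'x', ε }

A: nullable alternative(s) A → ε; FOLLOW(A) = { 'num', 'y' }
  A → x x: FIRST \ {ε} = { 'x' } — disjoint from FOLLOW(A)
  A → A num: FIRST \ {ε} = { 'num', 'x' } — overlaps FOLLOW(A) on { 'num' }: CONFLICT
  A → ε: FIRST \ {ε} = { } — this is the only nullable alternative, skip

C has no nullable alternative, so no FIRST/FOLLOW check is needed there.

So the grammar has 1 FIRST/FOLLOW conflict (marked CONFLICT above).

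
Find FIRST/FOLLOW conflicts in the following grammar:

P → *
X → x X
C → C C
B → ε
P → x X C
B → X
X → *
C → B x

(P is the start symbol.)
Yes. B → X with FOLLOW(B) on { 'x' }

Nullable non-terminals: B.
FIRST sets used below: FIRST(X) = { '*', 'x' }

B: nullable alternative(s) B → ε; FOLLOW(B) = { 'x' }
  B → ε: FIRST \ {ε} = { } — this is the only nullable alternative, skip
  B → X: FIRST \ {ε} = { '*', 'x' } — overlaps FOLLOW(B) on { 'x' }: CONFLICT

C, P, X have no nullable alternative, so no FIRST/FOLLOW check is needed there.

So the grammar has 1 FIRST/FOLLOW conflict (marked CONFLICT above).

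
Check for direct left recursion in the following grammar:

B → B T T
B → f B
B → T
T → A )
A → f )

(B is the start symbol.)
Yes, B is left-recursive

B → B T T: LEFT RECURSIVE (starts with B)
B → f B: starts with f
B → T: starts with T
T → A ): starts with A
A → f ): starts with f

The grammar has direct left recursion on: B.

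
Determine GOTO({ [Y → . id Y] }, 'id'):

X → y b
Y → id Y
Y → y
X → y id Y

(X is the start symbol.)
{ [Y → . id Y], [Y → . y], [Y → id . Y] }

GOTO(I, 'id') = CLOSURE({ [A → αX.β] : [A → α.Xβ] ∈ I, X = 'id' })

Items with dot before 'id', with the dot advanced:
  [Y → . id Y] → [Y → id . Y]
Closure of the advanced items:
  [Y → id . Y] has the dot before Y: add [Y → . id Y], [Y → . y]

GOTO = { [Y → . id Y], [Y → . y], [Y → id . Y] }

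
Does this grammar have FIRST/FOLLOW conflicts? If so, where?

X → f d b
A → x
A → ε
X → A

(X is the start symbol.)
Nullable non-terminals: A, X.
FIRST sets used below: FIRST(A) = { 'x', ε }

A: nullable alternative(s) A → ε; FOLLOW(A) = { $ }
  A → x: FIRST \ {ε} = { 'x' } — disjoint from FOLLOW(A)
  A → ε: FIRST \ {ε} = { } — this is the only nullable alternative, skip

X: nullable alternative(s) X → A; FOLLOW(X) = { $ }
  X → f d b: FIRST \ {ε} = { 'f' } — disjoint from FOLLOW(X)
  X → A: FIRST \ {ε} = { 'x' } — this is the only nullable alternative, skip

No FIRST/FOLLOW conflicts found.

Answer: No FIRST/FOLLOW conflicts.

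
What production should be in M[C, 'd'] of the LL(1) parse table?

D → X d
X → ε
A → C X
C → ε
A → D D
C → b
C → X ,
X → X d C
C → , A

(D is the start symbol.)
To find M[C, 'd'], we find productions for C where 'd' is in the predict set (PREDICT(N → α) = (FIRST(α) \ {ε}) ∪ (FOLLOW(N) if α ⇒* ε)).

Relevant sets:
  FIRST(X) = { 'd', ε }
  FOLLOW(C) = { ',', 'd' }

C → ε: PREDICT = { ',', 'd' }
  'd' is in predict set, so this production goes in M[C, 'd']
C → b: PREDICT = { 'b' }
C → X ,: PREDICT = { ',', 'd' }
  'd' is in predict set, so this production goes in M[C, 'd']
C → , A: PREDICT = { ',' }

M[C, 'd'] = C → ε, C → X ,  (a multiply-defined cell — the grammar is not LL(1))

Answer: C → ε, C → X ,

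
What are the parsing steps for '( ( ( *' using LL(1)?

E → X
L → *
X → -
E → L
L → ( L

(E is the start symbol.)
Stack is shown with the top on the left.

Stack  Input      Action
------------------------
E $    ( ( ( * $  output E → L
L $    ( ( ( * $  output L → ( L
( L $  ( ( ( * $  match '('
L $    ( ( * $    output L → ( L
( L $  ( ( * $    match '('
L $    ( * $      output L → ( L
( L $  ( * $      match '('
L $    * $        output L → *
* $    * $        match '*'
$      $          accept

The string is accepted.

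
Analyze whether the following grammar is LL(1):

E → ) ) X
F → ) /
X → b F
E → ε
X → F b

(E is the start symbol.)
A grammar is LL(1) if for each non-terminal N with multiple productions, the predict sets of those productions are pairwise disjoint, where PREDICT(N → α) = (FIRST(α) \ {ε}) ∪ (FOLLOW(N) if α ⇒* ε).

Relevant sets:
  FIRST(F) = { ')' }
  FOLLOW(E) = { $ }

For E:
  PREDICT(E → ')' ')' X) = { ')' }
  PREDICT(E → ε) = { $ }
For X:
  PREDICT(X → b F) = { 'b' }
  PREDICT(X → F b) = { ')' }
F has a single production, so nothing to check there.

All predict sets are disjoint. The grammar IS LL(1).

Answer: Yes, the grammar is LL(1).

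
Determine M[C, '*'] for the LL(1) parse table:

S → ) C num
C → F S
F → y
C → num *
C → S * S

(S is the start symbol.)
Empty (error entry)

To find M[C, '*'], we find productions for C where '*' is in the predict set (PREDICT(N → α) = (FIRST(α) \ {ε}) ∪ (FOLLOW(N) if α ⇒* ε)).

Relevant sets:
  FIRST(F) = { 'y' }
  FIRST(S) = { ')' }

C → F S: PREDICT = { 'y' }
C → num *: PREDICT = { 'num' }
C → S * S: PREDICT = { ')' }

M[C, '*'] is empty (no production applies)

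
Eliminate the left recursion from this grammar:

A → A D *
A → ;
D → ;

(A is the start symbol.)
A → ; A'
A' → D * A'
A' → ε
D → ;

A is directly left-recursive. The standard transformation for
  A → A α₁ | ... | A α_m | β₁ | ... | β_n
is
  A  → β₁ A' | ... | β_n A'
  A' → α₁ A' | ... | α_m A' | ε

A → ; becomes A → ; A'
A → A D * becomes A' → D * A'
Add A' → ε

Productions for other non-terminals are unchanged:
  D → ;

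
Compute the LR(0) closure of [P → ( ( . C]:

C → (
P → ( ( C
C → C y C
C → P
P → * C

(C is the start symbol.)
To compute CLOSURE, for each item [A → α.Bβ] where B is a non-terminal, add [B → .γ] for all productions B → γ; repeat for the newly added items until nothing changes.

Start with: [P → ( ( . C]
  [P → ( ( . C] has the dot before C: add [C → . (], [C → . C y C], [C → . P]
  [C → . P] has the dot before P: add [P → . ( ( C], [P → . * C]
No further items can be added.

CLOSURE = { [C → . (], [C → . C y C], [C → . P], [P → ( ( . C], [P → . ( ( C], [P → . * C] }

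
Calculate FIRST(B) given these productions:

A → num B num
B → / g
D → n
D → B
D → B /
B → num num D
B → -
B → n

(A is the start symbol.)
{ '-', '/', 'n', 'num' }

From B → / g:
  - '/' is a terminal: add '/' and stop
From B → num num D:
  - num is a terminal: add 'num' and stop
From B → -:
  - '-' is a terminal: add '-' and stop
From B → n:
  - n is a terminal: add 'n' and stop

Collecting: FIRST(B) = { '-', '/', 'n', 'num' }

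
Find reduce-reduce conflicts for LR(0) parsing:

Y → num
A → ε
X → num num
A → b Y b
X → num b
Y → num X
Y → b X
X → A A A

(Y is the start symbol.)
A reduce-reduce conflict occurs when an LR(0) state has two complete items [A → α .] and [B → β .] — both call for a reduction, and with no lookahead the parser cannot choose between them.

Augment with Y' → Y and build the canonical LR(0) collection (I0 = CLOSURE({[Y' → . Y]}), then GOTO on every symbol after a dot until no new states appear). It has 15 states:
  I0: { [Y → . b X], [Y → . num X], [Y → . num], [Y' → . Y] }  — shift
  I1: { [Y' → Y .] }  — accept
  I2: { [A → . b Y b], [A → .], [X → . A A A], [X → . num b], [X → . num num], [Y → b . X] }  — shift, reduce
  I3: { [A → . b Y b], [A → .], [X → . A A A], [X → . num b], [X → . num num], [Y → num . X], [Y → num .] }  — shift, 2 reduces
  I4: { [A → . b Y b], [A → .], [X → A . A A] }  — shift, reduce
  I5: { [Y → num X .] }  — reduce
  I6: { [A → b . Y b], [Y → . b X], [Y → . num X], [Y → . num] }  — shift
  I7: { [X → num . b], [X → num . num] }  — shift
  I8: { [X → num b .] }  — reduce
  I9: { [X → num num .] }  — reduce
  I10: { [A → b Y . b] }  — shift
  I11: { [A → b Y b .] }  — reduce
  I12: { [A → . b Y b], [A → .], [X → A A . A] }  — shift, reduce
  I13: { [X → A A A .] }  — reduce
  I14: { [Y → b X .] }  — reduce

I3 contains complete items [A → .], [Y → num .] — reduce-reduce conflict.

Answer: Yes — I3: [A → .] vs [Y → num .]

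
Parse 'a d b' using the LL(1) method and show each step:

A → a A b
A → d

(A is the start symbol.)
LL(1) parsing maintains a stack (initially the start symbol over $) and the input. At each step: if the stack top is a terminal, match it against the current input token; if it is a non-terminal N, replace it with the RHS of M[N, lookahead] (the unique production whose predict set contains the lookahead).

Stack is shown with the top on the left.

Stack    Input    Action
------------------------
A $      a d b $  output A → a A b
a A b $  a d b $  match 'a'
A b $    d b $    output A → d
d b $    d b $    match 'd'
b $      b $      match 'b'
$        $        accept

The string is accepted.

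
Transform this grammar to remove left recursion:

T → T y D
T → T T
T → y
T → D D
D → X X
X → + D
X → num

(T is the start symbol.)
T → y T'
T → D D T'
T' → y D T'
T' → T T'
T' → ε
D → X X
X → + D
X → num

T is directly left-recursive. The standard transformation for
  A → A α₁ | ... | A α_m | β₁ | ... | β_n
is
  A  → β₁ A' | ... | β_n A'
  A' → α₁ A' | ... | α_m A' | ε

T → y becomes T → y T'
T → D D becomes T → D D T'
T → T y D becomes T' → y D T'
T → T T becomes T' → T T'
Add T' → ε

Productions for other non-terminals are unchanged:
  D → X X
  X → + D
  X → num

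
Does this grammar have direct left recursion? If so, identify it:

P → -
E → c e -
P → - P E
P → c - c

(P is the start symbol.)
Direct left recursion occurs when N → N α for some non-terminal N (the right-hand side begins with the left-hand side itself).

P → -: starts with '-'
E → c e -: starts with c
P → - P E: starts with '-'
P → c - c: starts with c

No direct left recursion found.

Answer: No direct left recursion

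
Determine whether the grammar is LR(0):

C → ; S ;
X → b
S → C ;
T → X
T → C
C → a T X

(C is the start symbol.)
Augment with C' → C and build the canonical LR(0) collection (I0 = CLOSURE({[C' → . C]}), then GOTO on every symbol after a dot until no new states appear). It has 13 states:
  I0: { [C → . ; S ;], [C → . a T X], [C' → . C] }  — shift
  I1: { [C → . ; S ;], [C → . a T X], [C → ; . S ;], [S → . C ;] }  — shift
  I2: { [C' → C .] }  — accept
  I3: { [C → . ; S ;], [C → . a T X], [C → a . T X], [T → . C], [T → . X], [X → . b] }  — shift
  I4: { [T → C .] }  — reduce
  I5: { [C → a T . X], [X → . b] }  — shift
  I6: { [T → X .] }  — reduce
  I7: { [X → b .] }  — reduce
  I8: { [C → a T X .] }  — reduce
  I9: { [S → C . ;] }  — shift
  I10: { [C → ; S . ;] }  — shift
  I11: { [C → ; S ; .] }  — reduce
  I12: { [S → C ; .] }  — reduce

Every state is either a pure shift/goto state or contains exactly one complete item and nothing to shift — no conflicts. The grammar is LR(0).

Answer: Yes, the grammar is LR(0)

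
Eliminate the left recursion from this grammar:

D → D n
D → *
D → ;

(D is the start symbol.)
D is directly left-recursive. The standard transformation for
  A → A α₁ | ... | A α_m | β₁ | ... | β_n
is
  A  → β₁ A' | ... | β_n A'
  A' → α₁ A' | ... | α_m A' | ε

D → * becomes D → * D'
D → ; becomes D → ; D'
D → D n becomes D' → n D'
Add D' → ε

Resulting grammar:
D → * D'
D → ; D'
D' → n D'
D' → ε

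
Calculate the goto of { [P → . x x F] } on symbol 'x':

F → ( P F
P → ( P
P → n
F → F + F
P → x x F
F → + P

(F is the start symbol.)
{ [P → x . x F] }

GOTO(I, 'x') = CLOSURE({ [A → αX.β] : [A → α.Xβ] ∈ I, X = 'x' })

Items with dot before 'x', with the dot advanced:
  [P → . x x F] → [P → x . x F]
Closure adds nothing (no advanced item has the dot before a non-terminal).

GOTO = { [P → x . x F] }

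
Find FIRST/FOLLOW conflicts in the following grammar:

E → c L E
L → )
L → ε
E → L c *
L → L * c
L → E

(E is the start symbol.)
Yes. L → ')' with FOLLOW(L) on { ')' }; L → L '*' c with FOLLOW(L) on { ')', '*', 'c' }; L → E with FOLLOW(L) on { ')', '*', 'c' }

Nullable non-terminals: L.
FIRST sets used below: FIRST(L) = { ')', '*', 'c', ε }, FIRST(E) = { ')', '*', 'c' }

L: nullable alternative(s) L → ε; FOLLOW(L) = { ')', '*', 'c' }
  L → ): FIRST \ {ε} = { ')' } — overlaps FOLLOW(L) on { ')' }: CONFLICT
  L → ε: FIRST \ {ε} = { } — this is the only nullable alternative, skip
  L → L * c: FIRST \ {ε} = { ')', '*', 'c' } — overlaps FOLLOW(L) on { ')', '*', 'c' }: CONFLICT
  L → E: FIRST \ {ε} = { ')', '*', 'c' } — overlaps FOLLOW(L) on { ')', '*', 'c' }: CONFLICT

E has no nullable alternative, so no FIRST/FOLLOW check is needed there.

So the grammar has 3 FIRST/FOLLOW conflicts (marked CONFLICT above).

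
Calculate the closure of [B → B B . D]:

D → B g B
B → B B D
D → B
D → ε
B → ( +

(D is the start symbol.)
{ [B → . ( +], [B → . B B D], [B → B B . D], [D → . B g B], [D → . B], [D → .] }

Start with: [B → B B . D]
  [B → B B . D] has the dot before D: add [D → . B g B], [D → . B], [D → .]
  [D → . B g B] has the dot before B: add [B → . B B D], [B → . ( +]
No further items can be added.

CLOSURE = { [B → . ( +], [B → . B B D], [B → B B . D], [D → . B g B], [D → . B], [D → .] }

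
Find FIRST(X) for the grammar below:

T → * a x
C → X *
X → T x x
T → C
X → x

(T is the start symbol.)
{ '*', 'x' }

FIRST sets of the other non-terminals involved (by the same procedure, iterated to a fixed point):
  FIRST(T) = { '*', 'x' }

From X → T x x:
  - T is a non-terminal: add FIRST(T) \ {ε} = { '*', 'x' }
    T is not nullable, so stop
From X → x:
  - x is a terminal: add 'x' and stop

Collecting: FIRST(X) = { '*', 'x' }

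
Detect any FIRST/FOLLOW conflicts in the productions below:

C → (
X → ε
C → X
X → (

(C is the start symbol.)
No FIRST/FOLLOW conflicts.

Nullable non-terminals: C, X.
FIRST sets used below: FIRST(X) = { '(', ε }

C: nullable alternative(s) C → X; FOLLOW(C) = { $ }
  C → (: FIRST \ {ε} = { '(' } — disjoint from FOLLOW(C)
  C → X: FIRST \ {ε} = { '(' } — this is the only nullable alternative, skip

X: nullable alternative(s) X → ε; FOLLOW(X) = { $ }
  X → ε: FIRST \ {ε} = { } — this is the only nullable alternative, skip
  X → (: FIRST \ {ε} = { '(' } — disjoint from FOLLOW(X)

No FIRST/FOLLOW conflicts found.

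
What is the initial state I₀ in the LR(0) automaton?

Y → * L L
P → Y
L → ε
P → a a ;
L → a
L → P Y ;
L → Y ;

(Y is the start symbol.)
First, augment the grammar with Y' → Y
I₀ = CLOSURE({ [Y' → . Y] }):
  [Y' → . Y] has the dot before Y: add [Y → . * L L]
No further items can be added.

I₀ = { [Y → . * L L], [Y' → . Y] }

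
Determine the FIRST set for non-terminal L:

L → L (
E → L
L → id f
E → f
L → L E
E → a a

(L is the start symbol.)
From L → L (:
  - L is the symbol being defined: contributes nothing new
    L is not nullable, so stop
From L → id f:
  - id is a terminal: add 'id' and stop
From L → L E:
  - L is the symbol being defined: contributes nothing new
    L is not nullable, so stop

Collecting: FIRST(L) = { 'id' }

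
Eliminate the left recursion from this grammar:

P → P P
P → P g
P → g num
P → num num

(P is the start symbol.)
P → g num P'
P → num num P'
P' → P P'
P' → g P'
P' → ε

P is directly left-recursive. The standard transformation for
  A → A α₁ | ... | A α_m | β₁ | ... | β_n
is
  A  → β₁ A' | ... | β_n A'
  A' → α₁ A' | ... | α_m A' | ε

P → g num becomes P → g num P'
P → num num becomes P → num num P'
P → P P becomes P' → P P'
P → P g becomes P' → g P'
Add P' → ε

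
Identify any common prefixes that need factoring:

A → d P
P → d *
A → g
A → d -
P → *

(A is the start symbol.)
Left-factoring is needed when two productions for the same non-terminal
share a common prefix on the right-hand side.

Productions for A:
  A → d P
  A → g
  A → d -
Productions for P:
  P → d *
  P → *

Found common prefix 'd' in productions for A

Answer: Yes, A has productions with common prefix 'd'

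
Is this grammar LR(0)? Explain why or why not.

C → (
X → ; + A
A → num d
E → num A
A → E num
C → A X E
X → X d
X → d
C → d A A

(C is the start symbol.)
A grammar is LR(0) if no state in the canonical LR(0) collection has:
  - both a shift item (dot before a terminal) and a complete item (shift-reduce conflict), or
  - two or more complete items (reduce-reduce conflict; the accept item [C' → C .] counts as a complete item here).

Augment with C' → C and build the canonical LR(0) collection (I0 = CLOSURE({[C' → . C]}), then GOTO on every symbol after a dot until no new states appear). It has 20 states:
  I0: { [A → . E num], [A → . num d], [C → . (], [C → . A X E], [C → . d A A], [C' → . C], [E → . num A] }  — shift
  I1: { [C → ( .] }  — reduce
  I2: { [C → A . X E], [X → . ; + A], [X → . X d], [X → . d] }  — shift
  I3: { [C' → C .] }  — accept
  I4: { [A → E . num] }  — shift
  I5: { [A → . E num], [A → . num d], [C → d . A A], [E → . num A] }  — shift
  I6: { [A → . E num], [A → . num d], [A → num . d], [E → . num A], [E → num . A] }  — shift
  I7: { [E → num A .] }  — reduce
  I8: { [A → num d .] }  — reduce
  I9: { [A → . E num], [A → . num d], [C → d A . A], [E → . num A] }  — shift
  I10: { [C → d A A .] }  — reduce
  I11: { [A → E num .] }  — reduce
  I12: { [X → ; . + A] }  — shift
  I13: { [C → A X . E], [E → . num A], [X → X . d] }  — shift
  I14: { [X → d .] }  — reduce
  I15: { [C → A X E .] }  — reduce
  I16: { [X → X d .] }  — reduce
  I17: { [A → . E num], [A → . num d], [E → . num A], [E → num . A] }  — shift
  I18: { [A → . E num], [A → . num d], [E → . num A], [X → ; + . A] }  — shift
  I19: { [X → ; + A .] }  — reduce

Every state is either a pure shift/goto state or contains exactly one complete item and nothing to shift — no conflicts. The grammar is LR(0).

Answer: Yes, the grammar is LR(0)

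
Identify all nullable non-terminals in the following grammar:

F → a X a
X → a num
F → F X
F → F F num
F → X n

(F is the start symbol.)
There are no ε-productions, so no non-terminal can derive ε.
No non-terminals are nullable.

Answer: None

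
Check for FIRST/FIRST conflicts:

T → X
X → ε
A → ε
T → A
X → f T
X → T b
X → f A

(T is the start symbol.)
FIRST sets of the non-terminals at (or reachable through a nullable prefix from) the front of some alternative:
  FIRST(X) = { 'b', 'f', ε }
  FIRST(A) = { ε }
  FIRST(T) = { 'b', 'f', ε }

Productions for T:
  T → X: FIRST = { 'b', 'f', ε }
  T → A: FIRST = { ε }
Productions for X:
  X → ε: FIRST = { ε }
  X → f T: FIRST = { 'f' }
  X → T b: FIRST = { 'b', 'f' }
  X → f A: FIRST = { 'f' }
A has only one production, so no FIRST/FIRST conflict is possible there.

Conflict for T: T → X and T → A
  Overlap: { ε }
Conflict for X: X → f T and X → T b
  Overlap: { 'f' }
Conflict for X: X → f T and X → f A
  Overlap: { 'f' }
Conflict for X: X → T b and X → f A
  Overlap: { 'f' }

Answer: Yes. T → X / T → A on { ε }; X → f T / X → T b on { 'f' }; X → f T / X → f A on { 'f' }; X → T b / X → f A on { 'f' }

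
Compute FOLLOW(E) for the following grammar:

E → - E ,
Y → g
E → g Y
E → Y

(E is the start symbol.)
{ $, ',' }

E is the start symbol, so $ ∈ FOLLOW(E).
In E → - E ,: E is followed by ',', add FIRST(',') \ {ε} = { ',' }

Taking the union: FOLLOW(E) = { $, ',' }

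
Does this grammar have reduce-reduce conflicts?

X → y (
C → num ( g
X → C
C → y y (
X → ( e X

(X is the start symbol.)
A reduce-reduce conflict occurs when an LR(0) state has two complete items [A → α .] and [B → β .] — both call for a reduction, and with no lookahead the parser cannot choose between them.

Augment with X' → X and build the canonical LR(0) collection (I0 = CLOSURE({[X' → . X]}), then GOTO on every symbol after a dot until no new states appear). It has 13 states:
  I0: { [C → . num ( g], [C → . y y (], [X → . ( e X], [X → . C], [X → . y (], [X' → . X] }  — shift
  I1: { [X → ( . e X] }  — shift
  I2: { [X → C .] }  — reduce
  I3: { [X' → X .] }  — accept
  I4: { [C → num . ( g] }  — shift
  I5: { [C → y . y (], [X → y . (] }  — shift
  I6: { [X → y ( .] }  — reduce
  I7: { [C → y y . (] }  — shift
  I8: { [C → y y ( .] }  — reduce
  I9: { [C → num ( . g] }  — shift
  I10: { [C → num ( g .] }  — reduce
  I11: { [C → . num ( g], [C → . y y (], [X → ( e . X], [X → . ( e X], [X → . C], [X → . y (] }  — shift
  I12: { [X → ( e X .] }  — reduce

No state contains more than one complete item.

Answer: No reduce-reduce conflicts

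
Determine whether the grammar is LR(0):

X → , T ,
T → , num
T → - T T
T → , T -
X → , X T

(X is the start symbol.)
Yes, the grammar is LR(0)

Augment with X' → X and build the canonical LR(0) collection (I0 = CLOSURE({[X' → . X]}), then GOTO on every symbol after a dot until no new states appear). It has 16 states:
  I0: { [X → . , T ,], [X → . , X T], [X' → . X] }  — shift
  I1: { [T → . , T -], [T → . , num], [T → . - T T], [X → , . T ,], [X → , . X T], [X → . , T ,], [X → . , X T] }  — shift
  I2: { [X' → X .] }  — accept
  I3: { [T → , . T -], [T → , . num], [T → . , T -], [T → . , num], [T → . - T T], [X → , . T ,], [X → , . X T], [X → . , T ,], [X → . , X T] }  — shift
  I4: { [T → - . T T], [T → . , T -], [T → . , num], [T → . - T T] }  — shift
  I5: { [X → , T . ,] }  — shift
  I6: { [T → . , T -], [T → . , num], [T → . - T T], [X → , X . T] }  — shift
  I7: { [T → , . T -], [T → , . num], [T → . , T -], [T → . , num], [T → . - T T] }  — shift
  I8: { [X → , X T .] }  — reduce
  I9: { [T → , T . -] }  — shift
  I10: { [T → , num .] }  — reduce
  I11: { [T → , T - .] }  — reduce
  I12: { [X → , T , .] }  — reduce
  I13: { [T → - T . T], [T → . , T -], [T → . , num], [T → . - T T] }  — shift
  I14: { [T → - T T .] }  — reduce
  I15: { [T → , T . -], [X → , T . ,] }  — shift

Every state is either a pure shift/goto state or contains exactly one complete item and nothing to shift — no conflicts. The grammar is LR(0).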